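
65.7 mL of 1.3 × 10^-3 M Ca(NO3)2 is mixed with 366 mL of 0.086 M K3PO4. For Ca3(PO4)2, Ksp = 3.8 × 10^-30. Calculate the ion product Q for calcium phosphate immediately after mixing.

4.1 x 10^-14

Total volume = 65.7 + 366 = 431.7 mL.
[Ca^2+] = 1.3 × 10^-3 × (65.7/431.7) = 1.98 × 10^-4 M
[PO4^3-] = 8.6 × 10^-2 × (366/431.7) = 7.29 × 10^-2 M
Ca3(PO4)2(s) ⇌ 3 Ca^2+(aq) + 2 PO4^3-(aq), so Q = [Ca^2+]^3[PO4^3-]^2
Q = (1.98 × 10^-4)^3(7.29 × 10^-2)^2 = 4.1 × 10^-14
Q > Ksp, so Ca3(PO4)2 will precipitate.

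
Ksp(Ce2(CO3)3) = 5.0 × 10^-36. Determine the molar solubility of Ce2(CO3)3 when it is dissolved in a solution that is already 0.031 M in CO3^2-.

s = 2.0 × 10^-16 M

Ce2(CO3)3(s) <=> 2 Ce^3+ + 3 CO3^2-
Ksp = [Ce^3+]^2[CO3^2-]^3
Let s = moles of Ce2(CO3)3 that dissolve per litre. [Ce^3+] = 2s, [CO3^2-] = 0.031 + 3s ≈ 0.031 (common-ion effect: CO3^2- is already 0.031 M).
Ksp ≈ (2s)^2 × (0.031)^3
s = 2.0 x 10^-16 M
Check: 3s = 6.1 × 10^-16 ≪ 0.031, so the approximation is valid.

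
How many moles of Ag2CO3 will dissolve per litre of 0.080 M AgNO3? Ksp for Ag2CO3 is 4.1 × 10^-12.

Ag2CO3(s) ⇌ 2 Ag^+(aq) + CO3^2-(aq)
Ksp = [Ag^+]^2[CO3^2-]
Let s = moles of Ag2CO3 that dissolve per litre. [Ag^+] = 0.080 + 2s ≈ 0.080, [CO3^2-] = s (since Ag^+ from AgNO3 dominates).
Ksp ≈ (0.080)^2 × s
s = 6.4 x 10^-10 M
Check: 2s = 1.3 × 10^-9 ≪ 0.080, so the approximation is valid.

s ≈ 6.4e-10 M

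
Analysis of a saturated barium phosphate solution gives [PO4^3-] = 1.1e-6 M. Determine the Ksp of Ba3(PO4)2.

5.4e-30

Ba3(PO4)2(s) ⇌ 3 Ba^2+(aq) + 2 PO4^3-(aq)
Stoichiometry gives [Ba^2+] = (3/2)[PO4^3-] = 1.65 × 10^-6 M.
Ksp = [Ba^2+]^3[PO4^3-]^2
Ksp = (1.65 × 10^-6)^3 × (1.1 × 10^-6)^2 = 5.4 × 10^-30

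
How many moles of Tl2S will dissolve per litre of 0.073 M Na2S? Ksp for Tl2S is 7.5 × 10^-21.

s = 1.6e-10 M

Tl2S(s) <=> 2 Tl^+(aq) + S^2-(aq)
Ksp = [Tl^+]^2[S^2-]
Let s be the molar solubility in this solution. [Tl^+] = 2s, [S^2-] = 0.073 + s ≈ 0.073 (common-ion effect: S^2- is already 0.073 M).
Ksp ≈ (2s)^2 × 0.073
s = 1.6 × 10^-10 M
Check: s = 1.6 × 10^-10 ≪ 0.073, so the approximation is valid.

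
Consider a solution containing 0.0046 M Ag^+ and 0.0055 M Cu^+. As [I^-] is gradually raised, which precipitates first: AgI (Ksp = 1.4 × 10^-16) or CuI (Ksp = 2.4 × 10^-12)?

AgI

Each salt begins to precipitate when Q = Ksp, i.e. when [I^-] reaches its threshold.
For AgI: 1.4 × 10^-16 = 0.0046 × [I^-]  ⇒  [I^-] = 3.0 x 10^-14 M.
For CuI: 2.4 × 10^-12 = 0.0055 × [I^-]  ⇒  [I^-] = 4.4 × 10^-10 M.
The salt with the lower threshold [I^-] precipitates first: AgI.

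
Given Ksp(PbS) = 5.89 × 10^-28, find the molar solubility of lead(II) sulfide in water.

s ≈ 2.43e-14 M

PbS(s) ⇌ Pb^2+ + S^2-
Ksp = [Pb^2+][S^2-]
Let s = molar solubility. Then [Pb^2+] = s and [S^2-] = s.
Ksp = (s)(s) = s^2
s = √(5.89 × 10^-28) = 2.43 × 10^-14 M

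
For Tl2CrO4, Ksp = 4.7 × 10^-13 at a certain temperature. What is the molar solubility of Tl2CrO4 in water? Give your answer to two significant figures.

Tl2CrO4(s) <=> 2 Tl^+ + CrO4^2-
Ksp = [Tl^+]^2[CrO4^2-]
For each mole of Tl2CrO4 that dissolves: [Tl^+] = 2s, [CrO4^2-] = s.
So Ksp = (2s)^2 × s = 4s^3
Solving, s = (4.7 × 10^-13/4)^(1/3) = 4.9 x 10^-5 M

4.9 x 10^-5 M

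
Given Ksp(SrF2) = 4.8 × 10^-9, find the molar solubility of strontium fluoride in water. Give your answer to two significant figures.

SrF2(s) ⇌ Sr^2+(aq) + 2 F^-(aq)
Ksp = [Sr^2+][F^-]^2
With molar solubility s: [Sr^2+] = s, [F^-] = 2s.
Substituting: Ksp = s(2s)^2 = 4s^3
Solving, s = (4.8 × 10^-9/4)^(1/3) = 1.1 × 10^-3 M

s = 1.1 × 10^-3 M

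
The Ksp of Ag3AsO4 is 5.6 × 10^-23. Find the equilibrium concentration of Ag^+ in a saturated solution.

[Ag^+] ≈ 3.6 × 10^-6 M

Ag3AsO4(s) ⇌ 3 Ag^+(aq) + AsO4^3-(aq)
Ksp = [Ag^+]^3[AsO4^3-]
For each mole of Ag3AsO4 that dissolves: [Ag^+] = 3s, [AsO4^3-] = s.
So Ksp = (3s)^3 × s = 27s^4
s = (5.6 × 10^-23 / 27)^(1/4) = 1.20 × 10^-6 M
[Ag^+] = 3s = 3.6 × 10^-6 M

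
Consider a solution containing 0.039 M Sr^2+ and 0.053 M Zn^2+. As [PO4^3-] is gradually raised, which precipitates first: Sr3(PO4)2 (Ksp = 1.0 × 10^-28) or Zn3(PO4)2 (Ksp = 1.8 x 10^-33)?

Zn3(PO4)2

Precipitation of each salt starts when its ion product equals its Ksp.
For Sr3(PO4)2: 1.0 × 10^-28 = (0.039)^3 × [PO4^3-]^2  ⇒  [PO4^3-] = 1.3 × 10^-12 M.
For Zn3(PO4)2: 1.8 x 10^-33 = (0.053)^3 × [PO4^3-]^2  ⇒  [PO4^3-] = 3.5 x 10^-15 M.
The salt with the lower threshold [PO4^3-] precipitates first: Zn3(PO4)2.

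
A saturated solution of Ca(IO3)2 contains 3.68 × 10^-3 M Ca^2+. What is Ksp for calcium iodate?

1.99e-7

Ca(IO3)2(s) ⇌ Ca^2+ + 2 IO3^-
Stoichiometry gives [IO3^-] = (2/1)[Ca^2+] = 7.360 × 10^-3 M.
Ksp = [Ca^2+][IO3^-]^2
Ksp = 3.68 × 10^-3 × (7.360 × 10^-3)^2 = 1.99 x 10^-7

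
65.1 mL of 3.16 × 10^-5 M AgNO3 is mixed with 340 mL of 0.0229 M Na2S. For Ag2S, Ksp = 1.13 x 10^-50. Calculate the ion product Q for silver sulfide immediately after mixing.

Q = 4.96e-13

Total volume = 65.1 + 340 = 405.1 mL.
[Ag^+] = 3.16 × 10^-5 × (65.1/405.1) = 5.078 × 10^-6 M
[S^2-] = 2.29 × 10^-2 × (340/405.1) = 1.922 x 10^-2 M
Ag2S(s) ⇌ 2 Ag^+(aq) + S^2-(aq), so Q = [Ag^+]^2[S^2-]
Q = (5.078 × 10^-6)^2(1.922 × 10^-2) = 4.96 x 10^-13
Q > Ksp, so Ag2S will precipitate.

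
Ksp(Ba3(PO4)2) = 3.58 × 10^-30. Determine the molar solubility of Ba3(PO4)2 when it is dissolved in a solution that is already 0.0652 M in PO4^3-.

Ba3(PO4)2(s) ⇌ 3 Ba^2+(aq) + 2 PO4^3-(aq)
Ksp = [Ba^2+]^3[PO4^3-]^2
If s mol/L dissolves here, [Ba^2+] = 3s, [PO4^3-] = 0.0652 + 2s ≈ 0.0652 (common-ion effect: PO4^3- is already 0.0652 M).
Ksp ≈ (3s)^3 × (0.0652)^2
s = 3.15 x 10^-10 M
Check: 2s = 6.3 × 10^-10 ≪ 0.0652, so the approximation is valid.

s = 3.15e-10 M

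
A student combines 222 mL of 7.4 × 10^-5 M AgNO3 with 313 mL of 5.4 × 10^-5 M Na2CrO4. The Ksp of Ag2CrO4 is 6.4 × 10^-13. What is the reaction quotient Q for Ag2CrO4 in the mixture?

Total volume = 222 + 313 = 535 mL.
[Ag^+] = 7.4 × 10^-5 × (222/535) = 3.07 x 10^-5 M
[CrO4^2-] = 5.4 x 10^-5 × (313/535) = 3.16 × 10^-5 M
Ag2CrO4(s) ⇌ 2 Ag^+(aq) + CrO4^2-(aq), so Q = [Ag^+]^2[CrO4^2-]
Q = (3.07 × 10^-5)^2(3.16 x 10^-5) = 3.0 x 10^-14
Q < Ksp, so no precipitate of Ag2CrO4 forms.

Q ≈ 3.0 × 10^-14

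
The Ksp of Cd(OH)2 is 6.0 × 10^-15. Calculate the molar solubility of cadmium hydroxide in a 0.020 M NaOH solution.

1.5 x 10^-11 M

Cd(OH)2(s) ⇌ Cd^2+ + 2 OH^-
Ksp = [Cd^2+][OH^-]^2
If s mol/L dissolves here, [Cd^2+] = s, [OH^-] = 0.020 + 2s ≈ 0.020 (common-ion effect: OH^- is already 0.020 M).
Ksp ≈ s × (0.020)^2
s = 1.5 × 10^-11 M
Check: 2s = 3.0 x 10^-11 ≪ 0.020, so the approximation is valid.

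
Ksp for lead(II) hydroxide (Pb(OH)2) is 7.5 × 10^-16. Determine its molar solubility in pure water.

Pb(OH)2(s) <=> Pb^2+(aq) + 2 OH^-(aq)
Ksp = [Pb^2+][OH^-]^2
If s mol/L of Pb(OH)2 dissolves, [Pb^2+] = s and [OH^-] = 2s.
Ksp = s(2s)^2 = 4s^3
Solving, s = (7.5 × 10^-16/4)^(1/3) = 5.7 × 10^-6 M

s ≈ 5.7 × 10^-6 M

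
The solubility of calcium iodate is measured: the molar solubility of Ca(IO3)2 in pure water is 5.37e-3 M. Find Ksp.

Ca(IO3)2(s) ⇌ Ca^2+(aq) + 2 IO3^-(aq)
With molar solubility s: [Ca^2+] = s, [IO3^-] = 2s.
Ksp = [Ca^2+][IO3^-]^2
Substituting: Ksp = s(2s)^2 = 4s^3
Ksp = 4 × (5.37 x 10^-3)^3 = 6.19 × 10^-7

6.19e-7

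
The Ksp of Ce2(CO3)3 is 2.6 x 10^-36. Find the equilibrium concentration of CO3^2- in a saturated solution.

Ce2(CO3)3(s) ⇌ 2 Ce^3+(aq) + 3 CO3^2-(aq)
Ksp = [Ce^3+]^2[CO3^2-]^3
Let s = molar solubility. Then [Ce^3+] = 2s and [CO3^2-] = 3s.
Substituting: Ksp = (2s)^2(3s)^3 = 108s^5
Solving, s = (2.6 x 10^-36/108)^(1/5) = 2.99 × 10^-8 M
[CO3^2-] = 3s = 9.0 x 10^-8 M

[CO3^2-] = 9.0 × 10^-8 M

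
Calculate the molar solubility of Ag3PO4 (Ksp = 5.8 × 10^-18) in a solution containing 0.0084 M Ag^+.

9.8 × 10^-12 M

Ag3PO4(s) ⇌ 3 Ag^+(aq) + PO4^3-(aq)
Ksp = [Ag^+]^3[PO4^3-]
Let s = moles of Ag3PO4 that dissolve per litre. [Ag^+] = 0.0084 + 3s ≈ 0.0084, [PO4^3-] = s (since the Ag^+ already present dominates).
Ksp ≈ (0.0084)^3 × s
s = 9.8 x 10^-12 M
Check: 3s = 2.9 × 10^-11 ≪ 0.0084, so the approximation is valid.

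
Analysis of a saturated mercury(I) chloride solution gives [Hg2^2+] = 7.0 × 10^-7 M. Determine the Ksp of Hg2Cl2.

Ksp = 1.4 x 10^-18

Hg2Cl2(s) ⇌ Hg2^2+(aq) + 2 Cl^-(aq)
Stoichiometry gives [Cl^-] = (2/1)[Hg2^2+] = 1.40 × 10^-6 M.
Ksp = [Hg2^2+][Cl^-]^2
Ksp = 7.0 × 10^-7 × (1.40 x 10^-6)^2 = 1.4 x 10^-18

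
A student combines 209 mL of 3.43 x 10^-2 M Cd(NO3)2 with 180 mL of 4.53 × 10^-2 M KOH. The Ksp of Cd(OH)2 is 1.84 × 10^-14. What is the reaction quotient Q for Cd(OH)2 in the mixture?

Q = 8.10 × 10^-6

Total volume = 209 + 180 = 389 mL.
[Cd^2+] = 3.43 × 10^-2 × (209/389) = 1.843 x 10^-2 M
[OH^-] = 4.53 x 10^-2 × (180/389) = 2.096 x 10^-2 M
Cd(OH)2(s) ⇌ Cd^2+(aq) + 2 OH^-(aq), so Q = [Cd^2+][OH^-]^2
Q = (1.843 × 10^-2)(2.096 × 10^-2)^2 = 8.10 x 10^-6
Q > Ksp, so Cd(OH)2 will precipitate.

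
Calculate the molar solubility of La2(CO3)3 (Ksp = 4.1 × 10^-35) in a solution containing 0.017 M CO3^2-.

1.4 × 10^-15 M

La2(CO3)3(s) ⇌ 2 La^3+(aq) + 3 CO3^2-(aq)
Ksp = [La^3+]^2[CO3^2-]^3
Let s be the molar solubility in this solution. [La^3+] = 2s, [CO3^2-] = 0.017 + 3s ≈ 0.017 (common-ion effect: CO3^2- is already 0.017 M).
Ksp ≈ (2s)^2 × (0.017)^3
s = 1.4 x 10^-15 M
Check: 3s = 4.3 × 10^-15 ≪ 0.017, so the approximation is valid.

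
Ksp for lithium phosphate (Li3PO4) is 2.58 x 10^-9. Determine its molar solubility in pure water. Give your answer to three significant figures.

s ≈ 3.13 × 10^-3 M

Li3PO4(s) <=> 3 Li^+(aq) + PO4^3-(aq)
Ksp = [Li^+]^3[PO4^3-]
For each mole of Li3PO4 that dissolves: [Li^+] = 3s, [PO4^3-] = s.
So Ksp = (3s)^3 × s = 27s^4
Solving, s = (2.58 x 10^-9/27)^(1/4) = 3.13 x 10^-3 M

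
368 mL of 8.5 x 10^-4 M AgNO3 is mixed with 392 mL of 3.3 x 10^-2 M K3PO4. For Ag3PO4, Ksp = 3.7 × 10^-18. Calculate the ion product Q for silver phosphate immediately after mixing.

Total volume = 368 + 392 = 760 mL.
[Ag^+] = 8.5 x 10^-4 × (368/760) = 4.12 x 10^-4 M
[PO4^3-] = 3.3 × 10^-2 × (392/760) = 1.70 x 10^-2 M
Ag3PO4(s) <=> 3 Ag^+ + PO4^3-, so Q = [Ag^+]^3[PO4^3-]
Q = (4.12 × 10^-4)^3(1.70 × 10^-2) = 1.2 x 10^-12
Q > Ksp, so Ag3PO4 will precipitate.

Q = 1.2 x 10^-12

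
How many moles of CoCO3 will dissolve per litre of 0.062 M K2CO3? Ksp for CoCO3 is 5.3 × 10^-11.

CoCO3(s) ⇌ Co^2+ + CO3^2-
Ksp = [Co^2+][CO3^2-]
If s mol/L dissolves here, [Co^2+] = s, [CO3^2-] = 0.062 + s ≈ 0.062 (Ksp is small, so little additional dissolves).
Ksp ≈ s × 0.062
s = 8.5 x 10^-10 M
Check: s = 8.5 × 10^-10 ≪ 0.062, so the approximation is valid.

8.5 × 10^-10 M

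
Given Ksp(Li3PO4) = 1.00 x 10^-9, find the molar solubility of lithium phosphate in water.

Li3PO4(s) ⇌ 3 Li^+(aq) + PO4^3-(aq)
Ksp = [Li^+]^3[PO4^3-]
If s mol/L of Li3PO4 dissolves, [Li^+] = 3s and [PO4^3-] = s.
So Ksp = (3s)^3 × s = 27s^4
s^4 = 1.00 x 10^-9 / 27, so s = 2.47 × 10^-3 M

2.47e-3 M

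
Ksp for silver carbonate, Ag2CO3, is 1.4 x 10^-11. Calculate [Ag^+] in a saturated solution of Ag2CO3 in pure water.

3.0 x 10^-4 M

Ag2CO3(s) ⇌ 2 Ag^+ + CO3^2-
Ksp = [Ag^+]^2[CO3^2-]
For each mole of Ag2CO3 that dissolves: [Ag^+] = 2s, [CO3^2-] = s.
So Ksp = (2s)^2 × s = 4s^3
s = (1.4 x 10^-11 / 4)^(1/3) = 1.52 x 10^-4 M
[Ag^+] = 2s = 3.0 × 10^-4 M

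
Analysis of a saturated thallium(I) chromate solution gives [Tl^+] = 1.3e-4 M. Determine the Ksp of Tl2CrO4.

1.1e-12

Tl2CrO4(s) ⇌ 2 Tl^+(aq) + CrO4^2-(aq)
Stoichiometry gives [CrO4^2-] = (1/2)[Tl^+] = 6.50 × 10^-5 M.
Ksp = [Tl^+]^2[CrO4^2-]
Ksp = (1.3 x 10^-4)^2 × 6.50 x 10^-5 = 1.1 × 10^-12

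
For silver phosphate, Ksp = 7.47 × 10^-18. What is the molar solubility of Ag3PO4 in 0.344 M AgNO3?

Ag3PO4(s) <=> 3 Ag^+(aq) + PO4^3-(aq)
Ksp = [Ag^+]^3[PO4^3-]
If s mol/L dissolves here, [Ag^+] = 0.344 + 3s ≈ 0.344, [PO4^3-] = s (common-ion effect: Ag^+ is already 0.344 M).
Ksp ≈ (0.344)^3 × s
s = 1.84 × 10^-16 M
Check: 3s = 5.5 x 10^-16 ≪ 0.344, so the approximation is valid.

1.84 x 10^-16 M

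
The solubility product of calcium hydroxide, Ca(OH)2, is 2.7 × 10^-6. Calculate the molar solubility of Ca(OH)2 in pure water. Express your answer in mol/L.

s ≈ 8.8 × 10^-3 M

Ca(OH)2(s) ⇌ Ca^2+ + 2 OH^-
Ksp = [Ca^2+][OH^-]^2
With molar solubility s: [Ca^2+] = s, [OH^-] = 2s.
Ksp = s(2s)^2 = 4s^3
Solving, s = (2.7 × 10^-6/4)^(1/3) = 8.8 × 10^-3 M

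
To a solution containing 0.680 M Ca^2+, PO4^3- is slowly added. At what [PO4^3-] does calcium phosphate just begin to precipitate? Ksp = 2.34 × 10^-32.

Ca3(PO4)2(s) <=> 3 Ca^2+ + 2 PO4^3-
Ksp = [Ca^2+]^3[PO4^3-]^2
Precipitation begins when Q = Ksp. With [Ca^2+] = 0.680 M:
2.34 × 10^-32 = (0.680)^3 × [PO4^3-]^2
[PO4^3-] = (2.34 × 10^-32 / 3.144 × 10^-1)^(1/2) = 2.73 × 10^-16 M

[PO4^3-] ≈ 2.73 x 10^-16 M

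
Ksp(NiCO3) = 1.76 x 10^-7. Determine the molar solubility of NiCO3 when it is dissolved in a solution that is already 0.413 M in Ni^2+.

4.26e-7 M

NiCO3(s) ⇌ Ni^2+(aq) + CO3^2-(aq)
Ksp = [Ni^2+][CO3^2-]
If s mol/L dissolves here, [Ni^2+] = 0.413 + s ≈ 0.413, [CO3^2-] = s (Ksp is small, so little additional dissolves).
Ksp ≈ 0.413 × s
s = 4.26 x 10^-7 M
Check: s = 4.3 × 10^-7 ≪ 0.413, so the approximation is valid.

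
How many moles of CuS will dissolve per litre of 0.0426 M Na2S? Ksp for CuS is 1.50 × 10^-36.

s = 3.52e-35 M

CuS(s) ⇌ Cu^2+(aq) + S^2-(aq)
Ksp = [Cu^2+][S^2-]
Let s be the molar solubility in this solution. [Cu^2+] = s, [S^2-] = 0.0426 + s ≈ 0.0426 (Ksp is small, so little additional dissolves).
Ksp ≈ s × 0.0426
s = 3.52 × 10^-35 M
Check: s = 3.5 × 10^-35 ≪ 0.0426, so the approximation is valid.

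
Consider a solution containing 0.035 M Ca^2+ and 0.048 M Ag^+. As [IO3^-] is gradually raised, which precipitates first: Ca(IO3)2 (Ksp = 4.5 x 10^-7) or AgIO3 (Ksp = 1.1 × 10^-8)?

AgIO3

Each salt begins to precipitate when Q = Ksp, i.e. when [IO3^-] reaches its threshold.
For Ca(IO3)2: 4.5 x 10^-7 = 0.035 × [IO3^-]^2  ⇒  [IO3^-] = 3.6 × 10^-3 M.
For AgIO3: 1.1 × 10^-8 = 0.048 × [IO3^-]  ⇒  [IO3^-] = 2.3 x 10^-7 M.
The salt with the lower threshold [IO3^-] precipitates first: AgIO3.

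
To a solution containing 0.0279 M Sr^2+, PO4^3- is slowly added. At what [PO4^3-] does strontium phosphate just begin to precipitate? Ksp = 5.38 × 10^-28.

Sr3(PO4)2(s) ⇌ 3 Sr^2+ + 2 PO4^3-
Ksp = [Sr^2+]^3[PO4^3-]^2
Precipitation begins when Q = Ksp. With [Sr^2+] = 0.0279 M:
5.38 × 10^-28 = (0.0279)^3 × [PO4^3-]^2
[PO4^3-] = (5.38 × 10^-28 / 2.172 × 10^-5)^(1/2) = 4.98 × 10^-12 M

[PO4^3-] = 4.98e-12 M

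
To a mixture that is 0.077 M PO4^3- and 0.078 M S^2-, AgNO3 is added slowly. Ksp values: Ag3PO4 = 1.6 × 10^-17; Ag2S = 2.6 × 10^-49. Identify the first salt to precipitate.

Ag2S

Precipitation of each salt starts when its ion product equals its Ksp.
For Ag3PO4: 1.6 × 10^-17 = 0.077 × [Ag^+]^3  ⇒  [Ag^+] = 5.9 × 10^-6 M.
For Ag2S: 2.6 × 10^-49 = 0.078 × [Ag^+]^2  ⇒  [Ag^+] = 1.8 x 10^-24 M.
The salt with the lower threshold [Ag^+] precipitates first: Ag2S.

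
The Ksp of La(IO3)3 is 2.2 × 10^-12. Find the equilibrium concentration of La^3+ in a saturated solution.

5.3 × 10^-4 M

La(IO3)3(s) ⇌ La^3+ + 3 IO3^-
Ksp = [La^3+][IO3^-]^3
With molar solubility s: [La^3+] = s, [IO3^-] = 3s.
Substituting: Ksp = s(3s)^3 = 27s^4
Solving, s = (2.2 × 10^-12/27)^(1/4) = 5.34 × 10^-4 M
[La^3+] = s = 5.3 × 10^-4 M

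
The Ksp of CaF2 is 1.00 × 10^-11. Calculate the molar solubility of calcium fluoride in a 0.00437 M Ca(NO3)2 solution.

2.39e-5 M

CaF2(s) ⇌ Ca^2+(aq) + 2 F^-(aq)
Ksp = [Ca^2+][F^-]^2
Let s be the molar solubility in this solution. [Ca^2+] = 0.00437 + s ≈ 0.00437, [F^-] = 2s (since Ca^2+ from Ca(NO3)2 dominates).
Ksp ≈ 0.00437 × (2s)^2
s = 2.39 × 10^-5 M
Check: s = 2.4 x 10^-5 ≪ 0.00437, so the approximation is valid.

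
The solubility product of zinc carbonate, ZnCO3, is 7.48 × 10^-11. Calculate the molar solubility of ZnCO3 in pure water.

ZnCO3(s) ⇌ Zn^2+ + CO3^2-
Ksp = [Zn^2+][CO3^2-]
With molar solubility s: [Zn^2+] = s, [CO3^2-] = s.
Ksp = s × s = s^2
s = √(7.48 × 10^-11) = 8.65 × 10^-6 M

s = 8.65 × 10^-6 M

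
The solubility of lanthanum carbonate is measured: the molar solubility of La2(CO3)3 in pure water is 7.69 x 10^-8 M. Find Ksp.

Ksp ≈ 2.90 × 10^-34

La2(CO3)3(s) ⇌ 2 La^3+ + 3 CO3^2-
Let s = molar solubility. Then [La^3+] = 2s and [CO3^2-] = 3s.
Ksp = [La^3+]^2[CO3^2-]^3
Substituting: Ksp = (2s)^2(3s)^3 = 108s^5
With s = 7.69 × 10^-8: Ksp = 2.90 × 10^-34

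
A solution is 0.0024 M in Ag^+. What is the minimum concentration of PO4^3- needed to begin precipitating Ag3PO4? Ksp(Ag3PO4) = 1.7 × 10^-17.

Ag3PO4(s) ⇌ 3 Ag^+ + PO4^3-
Ksp = [Ag^+]^3[PO4^3-]
Precipitation begins when Q = Ksp. With [Ag^+] = 0.0024 M:
1.7 × 10^-17 = (0.0024)^3 × [PO4^3-]
[PO4^3-] = (1.7 × 10^-17 / 1.38 x 10^-8) = 1.2 x 10^-9 M

[PO4^3-] ≈ 1.2e-9 M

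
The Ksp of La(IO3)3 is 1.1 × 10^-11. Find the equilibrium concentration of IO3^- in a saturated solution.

[IO3^-] = 2.4e-3 M

La(IO3)3(s) ⇌ La^3+ + 3 IO3^-
Ksp = [La^3+][IO3^-]^3
If s mol/L of La(IO3)3 dissolves, [La^3+] = s and [IO3^-] = 3s.
Substituting: Ksp = s(3s)^3 = 27s^4
s^4 = 1.1 × 10^-11 / 27, so s = 7.99 × 10^-4 M
[IO3^-] = 3s = 2.4 x 10^-3 M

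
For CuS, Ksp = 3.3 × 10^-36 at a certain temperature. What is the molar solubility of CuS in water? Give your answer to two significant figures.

CuS(s) ⇌ Cu^2+ + S^2-
Ksp = [Cu^2+][S^2-]
With molar solubility s: [Cu^2+] = s, [S^2-] = s.
Ksp = s^2
s = √(3.3 × 10^-36) = 1.8 × 10^-18 M

s ≈ 1.8e-18 M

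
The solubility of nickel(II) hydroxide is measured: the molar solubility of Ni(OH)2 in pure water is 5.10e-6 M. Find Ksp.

Ni(OH)2(s) <=> Ni^2+ + 2 OH^-
Let s = molar solubility. Then [Ni^2+] = s and [OH^-] = 2s.
Ksp = [Ni^2+][OH^-]^2
Substituting: Ksp = s(2s)^2 = 4s^3
With s = 5.10 x 10^-6: Ksp = 5.31 × 10^-16

Ksp ≈ 5.31e-16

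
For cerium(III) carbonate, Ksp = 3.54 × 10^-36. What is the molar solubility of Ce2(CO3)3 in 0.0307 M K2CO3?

s ≈ 1.75e-16 M

Ce2(CO3)3(s) <=> 2 Ce^3+ + 3 CO3^2-
Ksp = [Ce^3+]^2[CO3^2-]^3
Let s = moles of Ce2(CO3)3 that dissolve per litre. [Ce^3+] = 2s, [CO3^2-] = 0.0307 + 3s ≈ 0.0307 (Ksp is small, so little additional dissolves).
Ksp ≈ (2s)^2 × (0.0307)^3
s = 1.75 × 10^-16 M
Check: 3s = 5.2 × 10^-16 ≪ 0.0307, so the approximation is valid.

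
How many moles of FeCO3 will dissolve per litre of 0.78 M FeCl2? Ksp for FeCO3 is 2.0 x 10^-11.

FeCO3(s) ⇌ Fe^2+ + CO3^2-
Ksp = [Fe^2+][CO3^2-]
Let s = moles of FeCO3 that dissolve per litre. [Fe^2+] = 0.78 + s ≈ 0.78, [CO3^2-] = s (Ksp is small, so little additional dissolves).
Ksp ≈ 0.78 × s
s = 2.6 × 10^-11 M
Check: s = 2.6 × 10^-11 ≪ 0.78, so the approximation is valid.

2.6e-11 M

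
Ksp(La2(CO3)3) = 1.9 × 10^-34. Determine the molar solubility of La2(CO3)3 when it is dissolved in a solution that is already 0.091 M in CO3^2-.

s = 2.5 × 10^-16 M

La2(CO3)3(s) ⇌ 2 La^3+(aq) + 3 CO3^2-(aq)
Ksp = [La^3+]^2[CO3^2-]^3
Let s = moles of La2(CO3)3 that dissolve per litre. [La^3+] = 2s, [CO3^2-] = 0.091 + 3s ≈ 0.091 (since the CO3^2- already present dominates).
Ksp ≈ (2s)^2 × (0.091)^3
s = 2.5 × 10^-16 M
Check: 3s = 7.5 × 10^-16 ≪ 0.091, so the approximation is valid.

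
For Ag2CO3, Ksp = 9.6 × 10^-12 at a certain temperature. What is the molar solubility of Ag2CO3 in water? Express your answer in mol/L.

Ag2CO3(s) ⇌ 2 Ag^+ + CO3^2-
Ksp = [Ag^+]^2[CO3^2-]
With molar solubility s: [Ag^+] = 2s, [CO3^2-] = s.
Ksp = (2s)^2s = 4s^3
s = (9.6 × 10^-12 / 4)^(1/3) = 1.3 × 10^-4 M

s ≈ 1.3 × 10^-4 M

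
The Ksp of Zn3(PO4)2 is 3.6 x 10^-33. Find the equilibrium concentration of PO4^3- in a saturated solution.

[PO4^3-] ≈ 2.5 x 10^-7 M

Zn3(PO4)2(s) ⇌ 3 Zn^2+(aq) + 2 PO4^3-(aq)
Ksp = [Zn^2+]^3[PO4^3-]^2
With molar solubility s: [Zn^2+] = 3s, [PO4^3-] = 2s.
Substituting: Ksp = (3s)^3(2s)^2 = 108s^5
Solving, s = (3.6 x 10^-33/108)^(1/5) = 1.27 × 10^-7 M
[PO4^3-] = 2s = 2.5 x 10^-7 M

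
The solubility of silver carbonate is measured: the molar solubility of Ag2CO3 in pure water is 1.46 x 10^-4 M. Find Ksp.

Ag2CO3(s) <=> 2 Ag^+ + CO3^2-
If s mol/L of Ag2CO3 dissolves, [Ag^+] = 2s and [CO3^2-] = s.
Ksp = [Ag^+]^2[CO3^2-]
Ksp = (2s)^2s = 4s^3
Ksp = 4 × (1.46 × 10^-4)^3 = 1.24 × 10^-11

Ksp ≈ 1.24e-11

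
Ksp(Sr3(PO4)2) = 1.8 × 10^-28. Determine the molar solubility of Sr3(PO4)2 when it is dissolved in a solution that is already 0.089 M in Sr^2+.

2.5 x 10^-13 M

Sr3(PO4)2(s) ⇌ 3 Sr^2+(aq) + 2 PO4^3-(aq)
Ksp = [Sr^2+]^3[PO4^3-]^2
Let s = moles of Sr3(PO4)2 that dissolve per litre. [Sr^2+] = 0.089 + 3s ≈ 0.089, [PO4^3-] = 2s (common-ion effect: Sr^2+ is already 0.089 M).
Ksp ≈ (0.089)^3 × (2s)^2
s = 2.5 × 10^-13 M
Check: 3s = 7.6 × 10^-13 ≪ 0.089, so the approximation is valid.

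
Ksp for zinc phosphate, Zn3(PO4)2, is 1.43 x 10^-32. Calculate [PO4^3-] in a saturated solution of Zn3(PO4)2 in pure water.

Zn3(PO4)2(s) ⇌ 3 Zn^2+(aq) + 2 PO4^3-(aq)
Ksp = [Zn^2+]^3[PO4^3-]^2
For each mole of Zn3(PO4)2 that dissolves: [Zn^2+] = 3s, [PO4^3-] = 2s.
Substituting: Ksp = (3s)^3(2s)^2 = 108s^5
Solving, s = (1.43 x 10^-32/108)^(1/5) = 1.676 × 10^-7 M
[PO4^3-] = 2s = 3.35 × 10^-7 M

[PO4^3-] ≈ 3.35 × 10^-7 M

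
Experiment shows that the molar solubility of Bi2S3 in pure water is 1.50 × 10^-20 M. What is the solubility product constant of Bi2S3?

Bi2S3(s) <=> 2 Bi^3+ + 3 S^2-
If s mol/L of Bi2S3 dissolves, [Bi^3+] = 2s and [S^2-] = 3s.
Ksp = [Bi^3+]^2[S^2-]^3
So Ksp = (2s)^2 × (3s)^3 = 108s^5
With s = 1.50 × 10^-20: Ksp = 8.20 x 10^-98

Ksp ≈ 8.20 × 10^-98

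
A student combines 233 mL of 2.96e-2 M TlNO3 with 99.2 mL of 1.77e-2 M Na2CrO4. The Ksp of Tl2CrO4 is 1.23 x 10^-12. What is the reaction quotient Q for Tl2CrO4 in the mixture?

Q = 2.28e-6

Total volume = 233 + 99.2 = 332.2 mL.
[Tl^+] = 2.96 × 10^-2 × (233/332.2) = 2.076 × 10^-2 M
[CrO4^2-] = 1.77 x 10^-2 × (99.2/332.2) = 5.285 x 10^-3 M
Tl2CrO4(s) ⇌ 2 Tl^+ + CrO4^2-, so Q = [Tl^+]^2[CrO4^2-]
Q = (2.076 x 10^-2)^2(5.285 x 10^-3) = 2.28 × 10^-6
Q > Ksp, so Tl2CrO4 will precipitate.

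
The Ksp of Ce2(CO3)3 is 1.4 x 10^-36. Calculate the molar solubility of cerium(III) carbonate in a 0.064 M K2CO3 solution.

3.7e-17 M

Ce2(CO3)3(s) ⇌ 2 Ce^3+ + 3 CO3^2-
Ksp = [Ce^3+]^2[CO3^2-]^3
Let s = moles of Ce2(CO3)3 that dissolve per litre. [Ce^3+] = 2s, [CO3^2-] = 0.064 + 3s ≈ 0.064 (common-ion effect: CO3^2- is already 0.064 M).
Ksp ≈ (2s)^2 × (0.064)^3
s = 3.7 x 10^-17 M
Check: 3s = 1.1 x 10^-16 ≪ 0.064, so the approximation is valid.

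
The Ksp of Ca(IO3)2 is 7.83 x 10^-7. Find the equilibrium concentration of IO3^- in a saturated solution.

1.16 × 10^-2 M

Ca(IO3)2(s) ⇌ Ca^2+(aq) + 2 IO3^-(aq)
Ksp = [Ca^2+][IO3^-]^2
Let s = molar solubility. Then [Ca^2+] = s and [IO3^-] = 2s.
Ksp = s(2s)^2 = 4s^3
Solving, s = (7.83 x 10^-7/4)^(1/3) = 5.806 × 10^-3 M
[IO3^-] = 2s = 1.16 × 10^-2 M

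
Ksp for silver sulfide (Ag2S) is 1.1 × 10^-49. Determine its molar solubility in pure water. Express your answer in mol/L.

3.0 x 10^-17 M

Ag2S(s) ⇌ 2 Ag^+ + S^2-
Ksp = [Ag^+]^2[S^2-]
If s mol/L of Ag2S dissolves, [Ag^+] = 2s and [S^2-] = s.
Ksp = (2s)^2s = 4s^3
s^3 = 1.1 × 10^-49 / 4, so s = 3.0 × 10^-17 M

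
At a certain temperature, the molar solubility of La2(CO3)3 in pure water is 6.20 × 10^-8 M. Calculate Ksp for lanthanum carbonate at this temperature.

Ksp ≈ 9.89 x 10^-35

La2(CO3)3(s) <=> 2 La^3+(aq) + 3 CO3^2-(aq)
With molar solubility s: [La^3+] = 2s, [CO3^2-] = 3s.
Ksp = [La^3+]^2[CO3^2-]^3
Ksp = (2s)^2(3s)^3 = 108s^5
Ksp = 108 × (6.20 x 10^-8)^5 = 9.89 x 10^-35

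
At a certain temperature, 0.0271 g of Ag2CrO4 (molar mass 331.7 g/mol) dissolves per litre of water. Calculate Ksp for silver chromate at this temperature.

Ksp = 2.18e-12

Molar solubility s = (2.71 x 10^-2 g/L) / (331.7 g/mol) = 8.170 × 10^-5 M.
Ag2CrO4(s) ⇌ 2 Ag^+(aq) + CrO4^2-(aq)
If s mol/L of Ag2CrO4 dissolves, [Ag^+] = 2s and [CrO4^2-] = s.
Ksp = [Ag^+]^2[CrO4^2-]
So Ksp = (2s)^2 × s = 4s^3
Ksp = 4 × (8.170 x 10^-5)^3 = 2.18 x 10^-12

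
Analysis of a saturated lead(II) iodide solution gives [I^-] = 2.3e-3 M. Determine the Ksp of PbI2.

Ksp = 6.1e-9

PbI2(s) ⇌ Pb^2+ + 2 I^-
Stoichiometry gives [Pb^2+] = (1/2)[I^-] = 1.15 × 10^-3 M.
Ksp = [Pb^2+][I^-]^2
Ksp = 1.15 x 10^-3 × (2.3 × 10^-3)^2 = 6.1 × 10^-9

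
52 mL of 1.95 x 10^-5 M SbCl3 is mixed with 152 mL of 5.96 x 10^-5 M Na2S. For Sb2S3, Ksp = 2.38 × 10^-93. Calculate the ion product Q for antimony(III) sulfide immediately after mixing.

Total volume = 52 + 152 = 204 mL.
[Sb^3+] = 1.95 × 10^-5 × (52/204) = 4.971 x 10^-6 M
[S^2-] = 5.96 x 10^-5 × (152/204) = 4.441 × 10^-5 M
Sb2S3(s) ⇌ 2 Sb^3+ + 3 S^2-, so Q = [Sb^3+]^2[S^2-]^3
Q = (4.971 × 10^-6)^2(4.441 x 10^-5)^3 = 2.16 x 10^-24
Q > Ksp, so Sb2S3 will precipitate.

Q ≈ 2.16 × 10^-24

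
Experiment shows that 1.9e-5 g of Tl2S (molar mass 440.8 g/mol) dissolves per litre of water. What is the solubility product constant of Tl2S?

Ksp ≈ 3.2e-22

Molar solubility s = (1.9 x 10^-5 g/L) / (440.8 g/mol) = 4.31 × 10^-8 M.
Tl2S(s) ⇌ 2 Tl^+ + S^2-
Let s = molar solubility. Then [Tl^+] = 2s and [S^2-] = s.
Ksp = [Tl^+]^2[S^2-]
Substituting: Ksp = (2s)^2s = 4s^3
Ksp = 4 × (4.31 x 10^-8)^3 = 3.2 x 10^-22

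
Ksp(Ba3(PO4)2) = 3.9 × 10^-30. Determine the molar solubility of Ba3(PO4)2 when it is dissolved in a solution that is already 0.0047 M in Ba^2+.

Ba3(PO4)2(s) ⇌ 3 Ba^2+ + 2 PO4^3-
Ksp = [Ba^2+]^3[PO4^3-]^2
Let s be the molar solubility in this solution. [Ba^2+] = 0.0047 + 3s ≈ 0.0047, [PO4^3-] = 2s (since the Ba^2+ already present dominates).
Ksp ≈ (0.0047)^3 × (2s)^2
s = 3.1 × 10^-12 M
Check: 3s = 9.2 x 10^-12 ≪ 0.0047, so the approximation is valid.

s ≈ 3.1 × 10^-12 M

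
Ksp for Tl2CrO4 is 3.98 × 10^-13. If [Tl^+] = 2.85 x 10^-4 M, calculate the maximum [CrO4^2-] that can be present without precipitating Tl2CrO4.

4.90e-6 M

Tl2CrO4(s) <=> 2 Tl^+ + CrO4^2-
Ksp = [Tl^+]^2[CrO4^2-]
Precipitation begins when Q = Ksp. With [Tl^+] = 2.85 x 10^-4 M:
3.98 × 10^-13 = (2.85 x 10^-4)^2 × [CrO4^2-]
[CrO4^2-] = (3.98 × 10^-13 / 8.123 × 10^-8) = 4.90 × 10^-6 M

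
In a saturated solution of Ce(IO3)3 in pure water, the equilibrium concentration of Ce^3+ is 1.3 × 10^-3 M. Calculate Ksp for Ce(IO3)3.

Ksp = 7.7 x 10^-11

Ce(IO3)3(s) <=> Ce^3+(aq) + 3 IO3^-(aq)
Stoichiometry gives [IO3^-] = (3/1)[Ce^3+] = 3.90 × 10^-3 M.
Ksp = [Ce^3+][IO3^-]^3
Ksp = 1.3 x 10^-3 × (3.90 x 10^-3)^3 = 7.7 × 10^-11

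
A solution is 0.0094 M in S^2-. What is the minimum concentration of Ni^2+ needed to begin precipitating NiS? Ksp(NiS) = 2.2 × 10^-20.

NiS(s) ⇌ Ni^2+ + S^2-
Ksp = [Ni^2+][S^2-]
Precipitation begins when Q = Ksp. With [S^2-] = 0.0094 M:
2.2 × 10^-20 = (0.0094) × [Ni^2+]
[Ni^2+] = (2.2 × 10^-20 / 9.4 × 10^-3) = 2.3 × 10^-18 M

2.3 x 10^-18 M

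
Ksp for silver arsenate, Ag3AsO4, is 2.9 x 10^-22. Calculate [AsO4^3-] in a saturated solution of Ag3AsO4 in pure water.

Ag3AsO4(s) ⇌ 3 Ag^+(aq) + AsO4^3-(aq)
Ksp = [Ag^+]^3[AsO4^3-]
Let s = molar solubility. Then [Ag^+] = 3s and [AsO4^3-] = s.
Substituting: Ksp = (3s)^3s = 27s^4
s = (2.9 x 10^-22 / 27)^(1/4) = 1.81 x 10^-6 M
[AsO4^3-] = s = 1.8 × 10^-6 M

1.8e-6 M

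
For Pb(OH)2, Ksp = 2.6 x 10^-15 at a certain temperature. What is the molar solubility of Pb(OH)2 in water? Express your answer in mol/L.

8.7e-6 M

Pb(OH)2(s) <=> Pb^2+ + 2 OH^-
Ksp = [Pb^2+][OH^-]^2
With molar solubility s: [Pb^2+] = s, [OH^-] = 2s.
Ksp = s(2s)^2 = 4s^3
s = (2.6 x 10^-15 / 4)^(1/3) = 8.7 × 10^-6 M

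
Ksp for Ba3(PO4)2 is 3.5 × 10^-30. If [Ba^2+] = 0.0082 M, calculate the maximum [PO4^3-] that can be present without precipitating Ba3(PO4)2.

[PO4^3-] = 2.5 × 10^-12 M

Ba3(PO4)2(s) ⇌ 3 Ba^2+(aq) + 2 PO4^3-(aq)
Ksp = [Ba^2+]^3[PO4^3-]^2
Precipitation begins when Q = Ksp. With [Ba^2+] = 0.0082 M:
3.5 × 10^-30 = (0.0082)^3 × [PO4^3-]^2
[PO4^3-] = (3.5 × 10^-30 / 5.51 x 10^-7)^(1/2) = 2.5 × 10^-12 M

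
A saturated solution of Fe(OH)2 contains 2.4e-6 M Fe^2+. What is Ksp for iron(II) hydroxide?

5.5 x 10^-17

Fe(OH)2(s) <=> Fe^2+ + 2 OH^-
Stoichiometry gives [OH^-] = (2/1)[Fe^2+] = 4.80 × 10^-6 M.
Ksp = [Fe^2+][OH^-]^2
Ksp = 2.4 × 10^-6 × (4.80 × 10^-6)^2 = 5.5 × 10^-17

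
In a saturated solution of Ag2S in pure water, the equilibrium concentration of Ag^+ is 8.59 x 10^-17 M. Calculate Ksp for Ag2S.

Ksp ≈ 3.17e-49

Ag2S(s) <=> 2 Ag^+ + S^2-
Stoichiometry gives [S^2-] = (1/2)[Ag^+] = 4.295 × 10^-17 M.
Ksp = [Ag^+]^2[S^2-]
Ksp = (8.59 x 10^-17)^2 × 4.295 x 10^-17 = 3.17 × 10^-49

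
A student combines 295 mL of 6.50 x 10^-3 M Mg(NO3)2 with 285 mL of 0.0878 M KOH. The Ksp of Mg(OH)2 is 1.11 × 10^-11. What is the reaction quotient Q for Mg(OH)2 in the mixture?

6.15 × 10^-6

Total volume = 295 + 285 = 580 mL.
[Mg^2+] = 6.50 × 10^-3 × (295/580) = 3.306 x 10^-3 M
[OH^-] = 8.78 × 10^-2 × (285/580) = 4.314 × 10^-2 M
Mg(OH)2(s) ⇌ Mg^2+ + 2 OH^-, so Q = [Mg^2+][OH^-]^2
Q = (3.306 x 10^-3)(4.314 x 10^-2)^2 = 6.15 x 10^-6
Q > Ksp, so Mg(OH)2 will precipitate.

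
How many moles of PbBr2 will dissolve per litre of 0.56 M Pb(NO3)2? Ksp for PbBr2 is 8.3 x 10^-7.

6.1 x 10^-4 M

PbBr2(s) ⇌ Pb^2+(aq) + 2 Br^-(aq)
Ksp = [Pb^2+][Br^-]^2
If s mol/L dissolves here, [Pb^2+] = 0.56 + s ≈ 0.56, [Br^-] = 2s (since Pb^2+ from Pb(NO3)2 dominates).
Ksp ≈ 0.56 × (2s)^2
s = 6.1 x 10^-4 M
Check: s = 6.1 × 10^-4 ≪ 0.56, so the approximation is valid.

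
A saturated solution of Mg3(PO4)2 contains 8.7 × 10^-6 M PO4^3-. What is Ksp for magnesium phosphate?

1.7 x 10^-25

Mg3(PO4)2(s) ⇌ 3 Mg^2+(aq) + 2 PO4^3-(aq)
Stoichiometry gives [Mg^2+] = (3/2)[PO4^3-] = 1.31 × 10^-5 M.
Ksp = [Mg^2+]^3[PO4^3-]^2
Ksp = (1.31 x 10^-5)^3 × (8.7 × 10^-6)^2 = 1.7 × 10^-25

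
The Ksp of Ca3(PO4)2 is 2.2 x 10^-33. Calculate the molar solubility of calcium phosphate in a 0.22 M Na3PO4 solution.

1.2 x 10^-11 M

Ca3(PO4)2(s) ⇌ 3 Ca^2+ + 2 PO4^3-
Ksp = [Ca^2+]^3[PO4^3-]^2
If s mol/L dissolves here, [Ca^2+] = 3s, [PO4^3-] = 0.22 + 2s ≈ 0.22 (Ksp is small, so little additional dissolves).
Ksp ≈ (3s)^3 × (0.22)^2
s = 1.2 × 10^-11 M
Check: 2s = 2.4 × 10^-11 ≪ 0.22, so the approximation is valid.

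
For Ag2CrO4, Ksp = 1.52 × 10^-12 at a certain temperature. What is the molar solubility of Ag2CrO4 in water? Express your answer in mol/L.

Ag2CrO4(s) ⇌ 2 Ag^+ + CrO4^2-
Ksp = [Ag^+]^2[CrO4^2-]
For each mole of Ag2CrO4 that dissolves: [Ag^+] = 2s, [CrO4^2-] = s.
Substituting: Ksp = (2s)^2s = 4s^3
s = (1.52 × 10^-12 / 4)^(1/3) = 7.24 × 10^-5 M

s = 7.24e-5 M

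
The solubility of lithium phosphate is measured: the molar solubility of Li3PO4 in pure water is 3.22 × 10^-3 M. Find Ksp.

Li3PO4(s) ⇌ 3 Li^+(aq) + PO4^3-(aq)
With molar solubility s: [Li^+] = 3s, [PO4^3-] = s.
Ksp = [Li^+]^3[PO4^3-]
Ksp = (3s)^3s = 27s^4
With s = 3.22 × 10^-3: Ksp = 2.90 x 10^-9

Ksp = 2.90 x 10^-9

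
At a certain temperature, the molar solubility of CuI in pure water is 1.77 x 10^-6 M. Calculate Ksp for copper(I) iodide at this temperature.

Ksp ≈ 3.13 × 10^-12

CuI(s) ⇌ Cu^+(aq) + I^-(aq)
With molar solubility s: [Cu^+] = s, [I^-] = s.
Ksp = [Cu^+][I^-]
Ksp = s^2
With s = 1.77 × 10^-6: Ksp = 3.13 x 10^-12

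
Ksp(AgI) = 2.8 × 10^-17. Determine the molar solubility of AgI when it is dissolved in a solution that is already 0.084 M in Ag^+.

3.3 x 10^-16 M

AgI(s) <=> Ag^+ + I^-
Ksp = [Ag^+][I^-]
Let s = moles of AgI that dissolve per litre. [Ag^+] = 0.084 + s ≈ 0.084, [I^-] = s (since the Ag^+ already present dominates).
Ksp ≈ 0.084 × s
s = 3.3 x 10^-16 M
Check: s = 3.3 x 10^-16 ≪ 0.084, so the approximation is valid.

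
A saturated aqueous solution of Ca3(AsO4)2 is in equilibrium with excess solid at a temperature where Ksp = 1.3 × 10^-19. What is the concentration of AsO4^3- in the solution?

1.3 x 10^-4 M

Ca3(AsO4)2(s) ⇌ 3 Ca^2+(aq) + 2 AsO4^3-(aq)
Ksp = [Ca^2+]^3[AsO4^3-]^2
If s mol/L of Ca3(AsO4)2 dissolves, [Ca^2+] = 3s and [AsO4^3-] = 2s.
Substituting: Ksp = (3s)^3(2s)^2 = 108s^5
s^5 = 1.3 × 10^-19 / 108, so s = 6.55 × 10^-5 M
[AsO4^3-] = 2s = 1.3 × 10^-4 M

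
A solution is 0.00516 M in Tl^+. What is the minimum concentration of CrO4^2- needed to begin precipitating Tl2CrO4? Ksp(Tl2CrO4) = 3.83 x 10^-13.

[CrO4^2-] = 1.44e-8 M

Tl2CrO4(s) <=> 2 Tl^+ + CrO4^2-
Ksp = [Tl^+]^2[CrO4^2-]
Precipitation begins when Q = Ksp. With [Tl^+] = 0.00516 M:
3.83 x 10^-13 = (0.00516)^2 × [CrO4^2-]
[CrO4^2-] = (3.83 x 10^-13 / 2.663 x 10^-5) = 1.44 x 10^-8 M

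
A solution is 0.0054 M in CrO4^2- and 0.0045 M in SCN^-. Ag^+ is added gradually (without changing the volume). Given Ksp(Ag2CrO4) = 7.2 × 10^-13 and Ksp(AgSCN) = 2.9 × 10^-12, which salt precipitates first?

Each salt begins to precipitate when Q = Ksp, i.e. when [Ag^+] reaches its threshold.
For Ag2CrO4: 7.2 × 10^-13 = 0.0054 × [Ag^+]^2  ⇒  [Ag^+] = 1.2 x 10^-5 M.
For AgSCN: 2.9 × 10^-12 = 0.0045 × [Ag^+]  ⇒  [Ag^+] = 6.4 × 10^-10 M.
The salt with the lower threshold [Ag^+] precipitates first: AgSCN.

AgSCN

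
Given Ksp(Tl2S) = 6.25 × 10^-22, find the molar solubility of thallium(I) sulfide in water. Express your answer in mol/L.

Tl2S(s) ⇌ 2 Tl^+(aq) + S^2-(aq)
Ksp = [Tl^+]^2[S^2-]
For each mole of Tl2S that dissolves: [Tl^+] = 2s, [S^2-] = s.
So Ksp = (2s)^2 × s = 4s^3
s^3 = 6.25 × 10^-22 / 4, so s = 5.39 × 10^-8 M

s ≈ 5.39 x 10^-8 M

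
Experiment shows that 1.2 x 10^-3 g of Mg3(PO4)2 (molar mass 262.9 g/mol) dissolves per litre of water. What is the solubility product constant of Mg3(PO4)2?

Molar solubility s = (1.2 × 10^-3 g/L) / (262.9 g/mol) = 4.56 × 10^-6 M.
Mg3(PO4)2(s) <=> 3 Mg^2+(aq) + 2 PO4^3-(aq)
For each mole of Mg3(PO4)2 that dissolves: [Mg^2+] = 3s, [PO4^3-] = 2s.
Ksp = [Mg^2+]^3[PO4^3-]^2
Ksp = (3s)^3(2s)^2 = 108s^5
Ksp = 108 × (4.56 × 10^-6)^5 = 2.1 × 10^-25

Ksp = 2.1e-25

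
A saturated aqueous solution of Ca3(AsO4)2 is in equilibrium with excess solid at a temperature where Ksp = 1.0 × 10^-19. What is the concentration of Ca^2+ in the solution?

Ca3(AsO4)2(s) ⇌ 3 Ca^2+ + 2 AsO4^3-
Ksp = [Ca^2+]^3[AsO4^3-]^2
Let s = molar solubility. Then [Ca^2+] = 3s and [AsO4^3-] = 2s.
Ksp = (3s)^3(2s)^2 = 108s^5
Solving, s = (1.0 × 10^-19/108)^(1/5) = 6.21 × 10^-5 M
[Ca^2+] = 3s = 1.9 × 10^-4 M

1.9 x 10^-4 M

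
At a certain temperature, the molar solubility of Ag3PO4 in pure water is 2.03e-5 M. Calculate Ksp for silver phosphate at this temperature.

4.59 × 10^-18

Ag3PO4(s) ⇌ 3 Ag^+(aq) + PO4^3-(aq)
If s mol/L of Ag3PO4 dissolves, [Ag^+] = 3s and [PO4^3-] = s.
Ksp = [Ag^+]^3[PO4^3-]
Substituting: Ksp = (3s)^3s = 27s^4
Ksp = 27 × (2.03 x 10^-5)^4 = 4.59 × 10^-18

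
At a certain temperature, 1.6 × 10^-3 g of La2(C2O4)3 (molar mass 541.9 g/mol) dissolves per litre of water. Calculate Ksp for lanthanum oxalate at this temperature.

Molar solubility s = (1.6 x 10^-3 g/L) / (541.9 g/mol) = 2.95 × 10^-6 M.
La2(C2O4)3(s) <=> 2 La^3+(aq) + 3 C2O4^2-(aq)
Let s = molar solubility. Then [La^3+] = 2s and [C2O4^2-] = 3s.
Ksp = [La^3+]^2[C2O4^2-]^3
Substituting: Ksp = (2s)^2(3s)^3 = 108s^5
With s = 2.95 × 10^-6: Ksp = 2.4 x 10^-26

Ksp ≈ 2.4 × 10^-26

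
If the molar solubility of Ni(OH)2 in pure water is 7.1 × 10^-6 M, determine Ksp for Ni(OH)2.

Ksp ≈ 1.4e-15

Ni(OH)2(s) ⇌ Ni^2+ + 2 OH^-
If s mol/L of Ni(OH)2 dissolves, [Ni^2+] = s and [OH^-] = 2s.
Ksp = [Ni^2+][OH^-]^2
Substituting: Ksp = s(2s)^2 = 4s^3
With s = 7.1 x 10^-6: Ksp = 1.4 × 10^-15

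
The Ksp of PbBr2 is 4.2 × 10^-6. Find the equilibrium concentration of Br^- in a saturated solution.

PbBr2(s) <=> Pb^2+(aq) + 2 Br^-(aq)
Ksp = [Pb^2+][Br^-]^2
For each mole of PbBr2 that dissolves: [Pb^2+] = s, [Br^-] = 2s.
Ksp = s(2s)^2 = 4s^3
Solving, s = (4.2 × 10^-6/4)^(1/3) = 1.02 x 10^-2 M
[Br^-] = 2s = 2.0 x 10^-2 M

0.020 M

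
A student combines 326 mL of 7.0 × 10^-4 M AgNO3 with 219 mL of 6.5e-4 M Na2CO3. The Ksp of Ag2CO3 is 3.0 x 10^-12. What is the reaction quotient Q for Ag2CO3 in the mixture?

Q ≈ 4.6e-11

Total volume = 326 + 219 = 545 mL.
[Ag^+] = 7.0 × 10^-4 × (326/545) = 4.19 x 10^-4 M
[CO3^2-] = 6.5 × 10^-4 × (219/545) = 2.61 × 10^-4 M
Ag2CO3(s) ⇌ 2 Ag^+(aq) + CO3^2-(aq), so Q = [Ag^+]^2[CO3^2-]
Q = (4.19 × 10^-4)^2(2.61 x 10^-4) = 4.6 x 10^-11
Q > Ksp, so Ag2CO3 will precipitate.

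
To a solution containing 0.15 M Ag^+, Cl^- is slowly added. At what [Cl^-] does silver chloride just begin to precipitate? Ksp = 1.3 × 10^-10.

[Cl^-] = 8.7e-10 M

AgCl(s) <=> Ag^+(aq) + Cl^-(aq)
Ksp = [Ag^+][Cl^-]
Precipitation begins when Q = Ksp. With [Ag^+] = 0.15 M:
1.3 × 10^-10 = (0.15) × [Cl^-]
[Cl^-] = (1.3 × 10^-10 / 1.5 × 10^-1) = 8.7 × 10^-10 M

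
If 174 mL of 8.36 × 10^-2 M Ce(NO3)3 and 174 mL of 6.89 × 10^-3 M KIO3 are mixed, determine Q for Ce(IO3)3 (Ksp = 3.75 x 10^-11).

1.71e-9

Total volume = 174 + 174 = 348 mL.
[Ce^3+] = 8.36 × 10^-2 × (174/348) = 4.180 x 10^-2 M
[IO3^-] = 6.89 x 10^-3 × (174/348) = 3.445 × 10^-3 M
Ce(IO3)3(s) <=> Ce^3+(aq) + 3 IO3^-(aq), so Q = [Ce^3+][IO3^-]^3
Q = (4.180 x 10^-2)(3.445 × 10^-3)^3 = 1.71 × 10^-9
Q > Ksp, so Ce(IO3)3 will precipitate.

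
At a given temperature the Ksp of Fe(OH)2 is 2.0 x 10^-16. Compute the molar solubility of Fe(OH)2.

3.7e-6 M

Fe(OH)2(s) ⇌ Fe^2+(aq) + 2 OH^-(aq)
Ksp = [Fe^2+][OH^-]^2
With molar solubility s: [Fe^2+] = s, [OH^-] = 2s.
Substituting: Ksp = s(2s)^2 = 4s^3
s^3 = 2.0 x 10^-16 / 4, so s = 3.7 × 10^-6 M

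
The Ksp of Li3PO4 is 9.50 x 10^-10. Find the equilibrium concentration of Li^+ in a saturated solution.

7.31 x 10^-3 M

Li3PO4(s) <=> 3 Li^+ + PO4^3-
Ksp = [Li^+]^3[PO4^3-]
Let s = molar solubility. Then [Li^+] = 3s and [PO4^3-] = s.
Substituting: Ksp = (3s)^3s = 27s^4
Solving, s = (9.50 x 10^-10/27)^(1/4) = 2.436 × 10^-3 M
[Li^+] = 3s = 7.31 × 10^-3 M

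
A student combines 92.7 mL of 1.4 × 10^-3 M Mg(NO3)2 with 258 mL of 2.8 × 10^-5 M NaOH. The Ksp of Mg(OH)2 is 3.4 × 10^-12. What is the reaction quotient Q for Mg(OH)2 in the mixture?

Q ≈ 1.6 × 10^-13

Total volume = 92.7 + 258 = 350.7 mL.
[Mg^2+] = 1.4 × 10^-3 × (92.7/350.7) = 3.70 × 10^-4 M
[OH^-] = 2.8 × 10^-5 × (258/350.7) = 2.06 × 10^-5 M
Mg(OH)2(s) <=> Mg^2+(aq) + 2 OH^-(aq), so Q = [Mg^2+][OH^-]^2
Q = (3.70 × 10^-4)(2.06 × 10^-5)^2 = 1.6 × 10^-13
Q < Ksp, so no precipitate of Mg(OH)2 forms.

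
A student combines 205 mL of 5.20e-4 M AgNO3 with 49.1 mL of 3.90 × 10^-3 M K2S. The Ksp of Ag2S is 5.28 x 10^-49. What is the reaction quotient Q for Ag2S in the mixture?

Q = 1.33e-10

Total volume = 205 + 49.1 = 254.1 mL.
[Ag^+] = 5.20 x 10^-4 × (205/254.1) = 4.195 × 10^-4 M
[S^2-] = 3.90 x 10^-3 × (49.1/254.1) = 7.536 × 10^-4 M
Ag2S(s) <=> 2 Ag^+ + S^2-, so Q = [Ag^+]^2[S^2-]
Q = (4.195 x 10^-4)^2(7.536 × 10^-4) = 1.33 × 10^-10
Q > Ksp, so Ag2S will precipitate.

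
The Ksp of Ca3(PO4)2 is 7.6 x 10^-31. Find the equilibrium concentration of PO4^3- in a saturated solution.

7.4 × 10^-7 M

Ca3(PO4)2(s) ⇌ 3 Ca^2+ + 2 PO4^3-
Ksp = [Ca^2+]^3[PO4^3-]^2
If s mol/L of Ca3(PO4)2 dissolves, [Ca^2+] = 3s and [PO4^3-] = 2s.
So Ksp = (3s)^3 × (2s)^2 = 108s^5
s = (7.6 x 10^-31 / 108)^(1/5) = 3.71 × 10^-7 M
[PO4^3-] = 2s = 7.4 x 10^-7 M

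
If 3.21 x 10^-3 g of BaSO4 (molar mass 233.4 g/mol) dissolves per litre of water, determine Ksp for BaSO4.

Molar solubility s = (3.21 × 10^-3 g/L) / (233.4 g/mol) = 1.375 × 10^-5 M.
BaSO4(s) ⇌ Ba^2+(aq) + SO4^2-(aq)
If s mol/L of BaSO4 dissolves, [Ba^2+] = s and [SO4^2-] = s.
Ksp = [Ba^2+][SO4^2-]
Ksp = (s)(s) = s^2
With s = 1.375 × 10^-5: Ksp = 1.89 x 10^-10

Ksp ≈ 1.89 × 10^-10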